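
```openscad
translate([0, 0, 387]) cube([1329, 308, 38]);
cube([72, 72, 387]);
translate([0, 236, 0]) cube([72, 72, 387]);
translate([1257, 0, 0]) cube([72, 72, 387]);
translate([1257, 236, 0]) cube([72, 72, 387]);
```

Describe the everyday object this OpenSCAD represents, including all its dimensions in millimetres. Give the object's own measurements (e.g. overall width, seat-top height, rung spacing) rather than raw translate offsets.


A bench: a 1329×308 mm seat slab, 38 mm thick, top at z = 425 mm, on four 72×72 mm square legs flush with the seat corners and standing on z = 0.


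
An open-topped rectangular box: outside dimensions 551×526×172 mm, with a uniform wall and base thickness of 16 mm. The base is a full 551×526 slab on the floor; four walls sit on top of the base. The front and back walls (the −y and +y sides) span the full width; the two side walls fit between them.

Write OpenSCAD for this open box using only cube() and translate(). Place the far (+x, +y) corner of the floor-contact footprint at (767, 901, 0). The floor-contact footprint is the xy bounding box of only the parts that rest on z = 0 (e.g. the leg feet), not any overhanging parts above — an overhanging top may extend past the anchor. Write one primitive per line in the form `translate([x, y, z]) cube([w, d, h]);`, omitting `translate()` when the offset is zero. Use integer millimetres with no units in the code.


translate([216, 375, 0]) cube([551, 526, 16]);
translate([216, 375, 16]) cube([551, 16, 156]);
translate([216, 885, 16]) cube([551, 16, 156]);
translate([216, 391, 16]) cube([16, 494, 156]);
translate([751, 391, 16]) cube([16, 494, 156]);


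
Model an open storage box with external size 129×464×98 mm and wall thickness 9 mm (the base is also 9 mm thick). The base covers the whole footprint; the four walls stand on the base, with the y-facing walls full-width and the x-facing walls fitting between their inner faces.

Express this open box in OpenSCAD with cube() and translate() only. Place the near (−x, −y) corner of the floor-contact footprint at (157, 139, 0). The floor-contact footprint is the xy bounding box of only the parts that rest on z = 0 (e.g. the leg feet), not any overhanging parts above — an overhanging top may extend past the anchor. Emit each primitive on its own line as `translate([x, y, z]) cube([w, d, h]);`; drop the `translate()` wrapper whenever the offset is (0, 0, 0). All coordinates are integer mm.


translate([157, 139, 0]) cube([129, 464, 9]);
translate([157, 139, 9]) cube([129, 9, 89]);
translate([157, 594, 9]) cube([129, 9, 89]);
translate([157, 148, 9]) cube([9, 446, 89]);
translate([277, 148, 9]) cube([9, 446, 89]);


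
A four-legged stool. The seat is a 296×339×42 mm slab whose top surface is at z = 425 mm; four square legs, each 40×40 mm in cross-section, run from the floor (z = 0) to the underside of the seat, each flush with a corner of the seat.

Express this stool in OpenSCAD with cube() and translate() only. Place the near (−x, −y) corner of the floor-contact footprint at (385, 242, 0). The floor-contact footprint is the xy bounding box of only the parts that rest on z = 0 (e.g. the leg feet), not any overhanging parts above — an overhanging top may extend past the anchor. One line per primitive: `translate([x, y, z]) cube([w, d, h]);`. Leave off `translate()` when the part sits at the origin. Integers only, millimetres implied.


translate([385, 242, 383]) cube([296, 339, 42]);
translate([385, 242, 0]) cube([40, 40, 383]);
translate([641, 242, 0]) cube([40, 40, 383]);
translate([385, 541, 0]) cube([40, 40, 383]);
translate([641, 541, 0]) cube([40, 40, 383]);


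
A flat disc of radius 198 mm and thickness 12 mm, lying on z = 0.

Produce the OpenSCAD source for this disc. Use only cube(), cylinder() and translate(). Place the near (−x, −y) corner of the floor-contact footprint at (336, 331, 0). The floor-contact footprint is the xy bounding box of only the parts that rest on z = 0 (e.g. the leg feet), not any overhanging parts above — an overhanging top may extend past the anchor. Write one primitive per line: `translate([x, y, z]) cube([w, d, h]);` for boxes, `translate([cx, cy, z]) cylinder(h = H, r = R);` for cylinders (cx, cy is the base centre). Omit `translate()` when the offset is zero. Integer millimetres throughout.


translate([534, 529, 0]) cylinder(h = 12, r = 198);


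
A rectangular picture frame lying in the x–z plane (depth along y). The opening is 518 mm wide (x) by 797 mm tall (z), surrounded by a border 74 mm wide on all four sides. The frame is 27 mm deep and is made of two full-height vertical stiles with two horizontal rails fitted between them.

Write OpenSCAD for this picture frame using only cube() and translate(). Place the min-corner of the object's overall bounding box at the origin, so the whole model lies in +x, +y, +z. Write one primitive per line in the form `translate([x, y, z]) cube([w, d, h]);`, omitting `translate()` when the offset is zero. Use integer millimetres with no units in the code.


cube([74, 27, 945]);
translate([592, 0, 0]) cube([74, 27, 945]);
translate([74, 0, 0]) cube([518, 27, 74]);
translate([74, 0, 871]) cube([518, 27, 74]);


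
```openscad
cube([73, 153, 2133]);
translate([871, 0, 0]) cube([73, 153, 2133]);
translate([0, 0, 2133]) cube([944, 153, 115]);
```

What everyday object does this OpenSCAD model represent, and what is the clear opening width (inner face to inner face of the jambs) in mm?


A door frame. The clear opening width is 798 mm.

Two 2133 mm tall posts with a header on top — a door frame. The left jamb is 73 mm wide at x = 0; the right jamb starts at x = 871. The clear opening is 871 − 73 = 798 mm.


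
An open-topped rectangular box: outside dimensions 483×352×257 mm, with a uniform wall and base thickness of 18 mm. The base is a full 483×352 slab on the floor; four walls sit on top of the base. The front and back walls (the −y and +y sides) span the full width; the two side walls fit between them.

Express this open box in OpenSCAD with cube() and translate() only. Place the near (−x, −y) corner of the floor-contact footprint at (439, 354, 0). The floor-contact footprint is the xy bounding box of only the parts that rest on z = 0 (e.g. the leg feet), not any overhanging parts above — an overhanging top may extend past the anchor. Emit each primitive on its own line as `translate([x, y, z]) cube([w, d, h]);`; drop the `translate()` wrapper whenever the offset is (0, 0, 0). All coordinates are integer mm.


translate([439, 354, 0]) cube([483, 352, 18]);
translate([439, 354, 18]) cube([483, 18, 239]);
translate([439, 688, 18]) cube([483, 18, 239]);
translate([439, 372, 18]) cube([18, 316, 239]);
translate([904, 372, 18]) cube([18, 316, 239]);


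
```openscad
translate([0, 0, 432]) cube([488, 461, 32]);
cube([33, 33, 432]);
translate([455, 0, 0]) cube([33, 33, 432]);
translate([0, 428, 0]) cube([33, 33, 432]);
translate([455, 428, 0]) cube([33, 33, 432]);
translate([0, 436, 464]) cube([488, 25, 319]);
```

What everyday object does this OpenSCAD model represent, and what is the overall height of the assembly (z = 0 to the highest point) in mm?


A chair. The overall height is 783 mm.

A slab on four corner posts with a tall panel at the back — a chair. The seat slab sits at z = 432 with thickness 32, and the 319 mm backrest starts at the seat top, so the overall height is 432 + 32 + 319 = 783 mm.


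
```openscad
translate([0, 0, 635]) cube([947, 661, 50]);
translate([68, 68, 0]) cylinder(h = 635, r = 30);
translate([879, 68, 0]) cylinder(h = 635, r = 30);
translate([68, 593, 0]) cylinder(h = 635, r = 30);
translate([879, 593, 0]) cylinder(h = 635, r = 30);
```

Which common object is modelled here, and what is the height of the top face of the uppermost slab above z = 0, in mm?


A table. The table height is 685 mm.

A 947×661×50 slab sits at z = 635 on four Ø60 mm round legs — a table. The top surface is at 635 + 50 = 685 mm.


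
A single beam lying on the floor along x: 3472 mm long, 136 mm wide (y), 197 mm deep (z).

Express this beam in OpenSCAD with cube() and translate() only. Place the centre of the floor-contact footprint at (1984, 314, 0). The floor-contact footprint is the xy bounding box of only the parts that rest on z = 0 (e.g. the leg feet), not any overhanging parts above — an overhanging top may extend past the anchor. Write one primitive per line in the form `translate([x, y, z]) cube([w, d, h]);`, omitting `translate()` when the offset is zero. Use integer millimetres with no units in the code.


translate([248, 246, 0]) cube([3472, 136, 197]);


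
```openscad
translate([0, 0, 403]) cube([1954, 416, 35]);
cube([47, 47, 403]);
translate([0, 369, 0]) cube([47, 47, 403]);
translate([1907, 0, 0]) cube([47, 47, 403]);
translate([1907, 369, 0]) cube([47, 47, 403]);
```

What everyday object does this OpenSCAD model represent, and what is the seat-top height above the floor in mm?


A bench. The seat-top height is 438 mm.

A long slab on four corner posts — a bench. The slab sits at z = 403 with thickness 35, so the top is 403 + 35 = 438 mm.


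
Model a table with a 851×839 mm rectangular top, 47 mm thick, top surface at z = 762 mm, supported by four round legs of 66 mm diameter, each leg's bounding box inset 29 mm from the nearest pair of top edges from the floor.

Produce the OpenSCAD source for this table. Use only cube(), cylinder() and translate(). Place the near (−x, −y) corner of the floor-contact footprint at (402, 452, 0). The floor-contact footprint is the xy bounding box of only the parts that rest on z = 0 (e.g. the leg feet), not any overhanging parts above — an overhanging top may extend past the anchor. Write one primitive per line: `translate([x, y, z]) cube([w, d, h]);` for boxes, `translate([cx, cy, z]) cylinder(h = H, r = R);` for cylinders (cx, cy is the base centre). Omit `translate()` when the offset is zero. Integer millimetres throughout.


// leg_h = 762 - 47 = 715
translate([373, 423, 715]) cube([851, 839, 47]);
translate([435, 485, 0]) cylinder(h = 715, r = 33);
translate([1162, 485, 0]) cylinder(h = 715, r = 33);
translate([435, 1200, 0]) cylinder(h = 715, r = 33);
translate([1162, 1200, 0]) cylinder(h = 715, r = 33);


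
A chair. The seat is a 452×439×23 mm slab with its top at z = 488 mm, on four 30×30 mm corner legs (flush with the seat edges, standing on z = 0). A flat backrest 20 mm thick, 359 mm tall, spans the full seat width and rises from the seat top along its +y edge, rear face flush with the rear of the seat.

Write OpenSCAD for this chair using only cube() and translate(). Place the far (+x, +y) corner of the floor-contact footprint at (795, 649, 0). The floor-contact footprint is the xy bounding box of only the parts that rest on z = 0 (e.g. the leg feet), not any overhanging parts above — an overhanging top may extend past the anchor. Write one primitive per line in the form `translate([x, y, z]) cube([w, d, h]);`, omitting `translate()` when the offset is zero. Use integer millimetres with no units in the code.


translate([343, 210, 465]) cube([452, 439, 23]);
translate([343, 210, 0]) cube([30, 30, 465]);
translate([765, 210, 0]) cube([30, 30, 465]);
translate([343, 619, 0]) cube([30, 30, 465]);
translate([765, 619, 0]) cube([30, 30, 465]);
translate([343, 629, 488]) cube([452, 20, 359]);


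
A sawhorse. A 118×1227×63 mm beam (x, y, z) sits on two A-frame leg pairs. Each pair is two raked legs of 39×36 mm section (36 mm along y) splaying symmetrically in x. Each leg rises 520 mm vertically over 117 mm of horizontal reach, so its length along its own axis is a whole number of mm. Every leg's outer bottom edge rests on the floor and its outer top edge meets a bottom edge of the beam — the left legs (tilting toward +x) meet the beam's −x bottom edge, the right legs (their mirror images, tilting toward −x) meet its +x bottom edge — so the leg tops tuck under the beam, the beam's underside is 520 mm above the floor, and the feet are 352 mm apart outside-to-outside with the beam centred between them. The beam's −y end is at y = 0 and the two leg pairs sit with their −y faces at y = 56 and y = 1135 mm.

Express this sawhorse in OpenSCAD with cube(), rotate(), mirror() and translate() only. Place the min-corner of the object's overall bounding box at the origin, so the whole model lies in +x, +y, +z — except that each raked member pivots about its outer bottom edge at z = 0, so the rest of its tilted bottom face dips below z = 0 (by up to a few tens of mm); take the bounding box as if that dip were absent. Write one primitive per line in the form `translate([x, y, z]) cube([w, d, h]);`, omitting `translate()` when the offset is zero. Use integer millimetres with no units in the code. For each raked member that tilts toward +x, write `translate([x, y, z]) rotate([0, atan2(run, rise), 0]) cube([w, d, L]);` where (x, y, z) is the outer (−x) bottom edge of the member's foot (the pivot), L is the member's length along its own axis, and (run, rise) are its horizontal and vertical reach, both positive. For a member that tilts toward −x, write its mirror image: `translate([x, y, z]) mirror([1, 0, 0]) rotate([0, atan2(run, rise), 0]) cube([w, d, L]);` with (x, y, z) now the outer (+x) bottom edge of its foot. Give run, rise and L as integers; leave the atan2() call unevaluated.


// leg length = √(117² + 520²) = 533
// right-leg outer foot x = 2·117 + 118 = 352
// beam min-corner = (117, 0, 520)
translate([117, 0, 520]) cube([118, 1227, 63]);
translate([0, 56, 0]) rotate([0, atan2(117, 520), 0]) cube([39, 36, 533]);
translate([352, 56, 0]) mirror([1, 0, 0]) rotate([0, atan2(117, 520), 0]) cube([39, 36, 533]);
translate([0, 1135, 0]) rotate([0, atan2(117, 520), 0]) cube([39, 36, 533]);
translate([352, 1135, 0]) mirror([1, 0, 0]) rotate([0, atan2(117, 520), 0]) cube([39, 36, 533]);


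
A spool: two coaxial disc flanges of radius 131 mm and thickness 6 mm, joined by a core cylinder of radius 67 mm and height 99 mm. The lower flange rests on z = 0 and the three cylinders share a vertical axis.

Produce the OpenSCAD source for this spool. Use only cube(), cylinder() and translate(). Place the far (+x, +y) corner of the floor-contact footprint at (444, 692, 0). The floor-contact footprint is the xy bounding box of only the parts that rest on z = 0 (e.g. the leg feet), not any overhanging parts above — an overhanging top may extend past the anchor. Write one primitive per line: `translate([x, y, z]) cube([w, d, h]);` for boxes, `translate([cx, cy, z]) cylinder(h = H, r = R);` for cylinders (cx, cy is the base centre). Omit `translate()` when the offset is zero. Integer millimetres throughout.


translate([313, 561, 0]) cylinder(h = 6, r = 131);
translate([313, 561, 6]) cylinder(h = 99, r = 67);
translate([313, 561, 105]) cylinder(h = 6, r = 131);


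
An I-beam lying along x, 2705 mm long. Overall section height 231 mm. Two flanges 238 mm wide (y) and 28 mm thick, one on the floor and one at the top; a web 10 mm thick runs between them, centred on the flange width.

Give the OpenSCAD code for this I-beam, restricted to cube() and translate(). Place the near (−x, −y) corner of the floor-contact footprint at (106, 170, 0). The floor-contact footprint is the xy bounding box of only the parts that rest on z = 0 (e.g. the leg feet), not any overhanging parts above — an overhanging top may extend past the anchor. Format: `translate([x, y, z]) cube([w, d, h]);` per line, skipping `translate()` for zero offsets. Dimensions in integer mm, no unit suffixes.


translate([106, 170, 0]) cube([2705, 238, 28]);
translate([106, 284, 28]) cube([2705, 10, 175]);
translate([106, 170, 203]) cube([2705, 238, 28]);


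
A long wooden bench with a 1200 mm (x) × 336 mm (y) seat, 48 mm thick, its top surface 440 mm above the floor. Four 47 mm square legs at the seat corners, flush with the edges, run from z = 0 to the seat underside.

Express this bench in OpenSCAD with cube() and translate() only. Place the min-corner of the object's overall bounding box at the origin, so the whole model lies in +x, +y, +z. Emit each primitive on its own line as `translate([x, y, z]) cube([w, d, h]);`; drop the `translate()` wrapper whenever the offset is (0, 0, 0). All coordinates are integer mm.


translate([0, 0, 392]) cube([1200, 336, 48]);
cube([47, 47, 392]);
translate([0, 289, 0]) cube([47, 47, 392]);
translate([1153, 0, 0]) cube([47, 47, 392]);
translate([1153, 289, 0]) cube([47, 47, 392]);


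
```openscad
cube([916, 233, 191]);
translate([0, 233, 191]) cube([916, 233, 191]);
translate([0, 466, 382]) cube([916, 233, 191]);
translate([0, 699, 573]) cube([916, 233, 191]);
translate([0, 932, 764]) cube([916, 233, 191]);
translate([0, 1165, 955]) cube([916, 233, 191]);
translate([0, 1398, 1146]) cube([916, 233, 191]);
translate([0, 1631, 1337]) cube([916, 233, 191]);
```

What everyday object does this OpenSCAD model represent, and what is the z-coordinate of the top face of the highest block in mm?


A staircase. The total rise is 1528 mm.

8 identical blocks, each offset up and back from the previous — a staircase. Each step is 191 mm tall and there are 8 of them, so the total rise is 8 × 191 = 1528 mm.


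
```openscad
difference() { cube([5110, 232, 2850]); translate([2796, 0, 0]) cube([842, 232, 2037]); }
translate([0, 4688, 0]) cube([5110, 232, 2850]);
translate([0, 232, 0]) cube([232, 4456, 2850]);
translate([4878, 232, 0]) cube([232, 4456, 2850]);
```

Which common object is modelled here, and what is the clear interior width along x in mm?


A single room. The interior width is 4646 mm.

Four walls enclosing a rectangle with a door in the front wall — a room. Outside width 5110 minus two 232 mm walls gives 4646 mm.


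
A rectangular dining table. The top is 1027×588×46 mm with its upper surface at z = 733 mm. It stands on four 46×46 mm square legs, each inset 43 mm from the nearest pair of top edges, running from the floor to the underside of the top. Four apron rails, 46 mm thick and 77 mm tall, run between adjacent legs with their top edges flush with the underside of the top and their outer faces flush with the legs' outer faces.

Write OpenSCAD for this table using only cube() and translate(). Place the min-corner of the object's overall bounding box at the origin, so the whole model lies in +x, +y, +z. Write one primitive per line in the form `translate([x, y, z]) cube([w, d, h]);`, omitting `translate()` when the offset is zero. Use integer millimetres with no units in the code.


translate([0, 0, 687]) cube([1027, 588, 46]);
translate([43, 43, 0]) cube([46, 46, 687]);
translate([938, 43, 0]) cube([46, 46, 687]);
translate([43, 499, 0]) cube([46, 46, 687]);
translate([938, 499, 0]) cube([46, 46, 687]);
translate([89, 43, 610]) cube([849, 46, 77]);
translate([89, 499, 610]) cube([849, 46, 77]);
translate([43, 89, 610]) cube([46, 410, 77]);
translate([938, 89, 610]) cube([46, 410, 77]);


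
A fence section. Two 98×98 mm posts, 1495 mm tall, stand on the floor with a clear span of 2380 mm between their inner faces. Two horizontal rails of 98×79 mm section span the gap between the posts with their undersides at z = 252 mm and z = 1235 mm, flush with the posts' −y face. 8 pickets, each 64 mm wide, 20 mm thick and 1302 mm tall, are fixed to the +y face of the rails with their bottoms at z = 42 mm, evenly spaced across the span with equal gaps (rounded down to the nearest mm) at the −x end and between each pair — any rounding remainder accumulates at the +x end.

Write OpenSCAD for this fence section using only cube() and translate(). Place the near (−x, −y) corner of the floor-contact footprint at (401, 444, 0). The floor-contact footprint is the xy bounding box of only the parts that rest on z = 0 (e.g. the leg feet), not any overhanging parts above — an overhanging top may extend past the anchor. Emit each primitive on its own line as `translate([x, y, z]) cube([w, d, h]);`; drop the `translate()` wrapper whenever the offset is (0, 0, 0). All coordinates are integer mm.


translate([401, 444, 0]) cube([98, 98, 1495]);
translate([2879, 444, 0]) cube([98, 98, 1495]);
translate([499, 444, 252]) cube([2380, 98, 79]);
translate([499, 444, 1235]) cube([2380, 98, 79]);
translate([706, 542, 42]) cube([64, 20, 1302]);
translate([977, 542, 42]) cube([64, 20, 1302]);
translate([1248, 542, 42]) cube([64, 20, 1302]);
translate([1519, 542, 42]) cube([64, 20, 1302]);
translate([1790, 542, 42]) cube([64, 20, 1302]);
translate([2061, 542, 42]) cube([64, 20, 1302]);
translate([2332, 542, 42]) cube([64, 20, 1302]);
translate([2603, 542, 42]) cube([64, 20, 1302]);


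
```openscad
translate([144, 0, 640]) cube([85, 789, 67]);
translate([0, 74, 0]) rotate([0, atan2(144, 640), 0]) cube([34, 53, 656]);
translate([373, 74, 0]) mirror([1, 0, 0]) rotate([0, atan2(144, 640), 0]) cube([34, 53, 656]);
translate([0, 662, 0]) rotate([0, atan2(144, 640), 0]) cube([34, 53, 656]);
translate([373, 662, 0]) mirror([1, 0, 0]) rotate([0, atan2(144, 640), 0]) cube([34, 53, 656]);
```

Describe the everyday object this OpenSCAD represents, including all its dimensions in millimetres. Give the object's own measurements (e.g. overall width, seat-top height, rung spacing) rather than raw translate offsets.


A sawhorse. A 85×789×67 mm beam (x, y, z) sits on two A-frame leg pairs. Each pair is two raked legs of 34×53 mm section (53 mm along y) splaying symmetrically in x. Each leg rises 640 mm vertically over 144 mm of horizontal reach and is 656 mm long along its own axis. Every leg's outer bottom edge rests on the floor and its outer top edge meets a bottom edge of the beam — the left legs (tilting toward +x) meet the beam's −x bottom edge, the right legs (their mirror images, tilting toward −x) meet its +x bottom edge — so the leg tops tuck under the beam, the beam's underside is 640 mm above the floor, and the feet are 373 mm apart outside-to-outside with the beam centred between them. The two leg pairs are set in 74 mm from either end of the beam.


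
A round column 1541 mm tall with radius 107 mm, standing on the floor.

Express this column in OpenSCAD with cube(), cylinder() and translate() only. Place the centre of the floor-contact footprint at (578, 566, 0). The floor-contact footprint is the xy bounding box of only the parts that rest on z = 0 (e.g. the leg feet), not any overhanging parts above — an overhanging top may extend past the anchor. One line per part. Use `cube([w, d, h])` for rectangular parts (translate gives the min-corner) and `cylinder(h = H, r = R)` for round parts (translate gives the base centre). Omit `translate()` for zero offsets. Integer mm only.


translate([578, 566, 0]) cylinder(h = 1541, r = 107);


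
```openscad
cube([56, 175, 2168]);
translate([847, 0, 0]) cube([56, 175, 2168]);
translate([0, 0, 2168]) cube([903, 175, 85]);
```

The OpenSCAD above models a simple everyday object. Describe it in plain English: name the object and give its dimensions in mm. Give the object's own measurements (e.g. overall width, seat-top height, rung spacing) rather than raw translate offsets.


A door frame. The clear opening is 791 mm wide and 2168 mm high. Two 56 mm wide jambs, 175 mm deep, stand either side of the opening from the floor to the top of the opening. A 85 mm thick head sits across the top of both jambs, spanning the full outside width of the frame.


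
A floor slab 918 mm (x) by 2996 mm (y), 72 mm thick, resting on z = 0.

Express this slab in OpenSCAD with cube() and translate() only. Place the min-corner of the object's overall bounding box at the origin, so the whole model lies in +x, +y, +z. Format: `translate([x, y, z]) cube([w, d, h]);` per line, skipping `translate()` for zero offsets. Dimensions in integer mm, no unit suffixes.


cube([918, 2996, 72]);


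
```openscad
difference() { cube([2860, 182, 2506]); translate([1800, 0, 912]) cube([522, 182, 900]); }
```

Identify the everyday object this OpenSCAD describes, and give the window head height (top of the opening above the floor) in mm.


A wall with a window opening. The window head height is 1812 mm.

A wall with a rectangular opening subtracted — a window. Sill at z = 912, opening 900 mm tall, so the head is at 912 + 900 = 1812 mm.


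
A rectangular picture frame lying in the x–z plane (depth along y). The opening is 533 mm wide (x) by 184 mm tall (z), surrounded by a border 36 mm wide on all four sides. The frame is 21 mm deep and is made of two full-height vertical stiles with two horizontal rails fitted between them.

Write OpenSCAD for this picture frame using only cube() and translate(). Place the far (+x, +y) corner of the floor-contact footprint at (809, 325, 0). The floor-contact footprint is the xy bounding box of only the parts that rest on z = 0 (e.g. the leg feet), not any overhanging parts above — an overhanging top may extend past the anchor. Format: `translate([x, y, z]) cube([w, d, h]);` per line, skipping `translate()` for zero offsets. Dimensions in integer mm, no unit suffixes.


translate([204, 304, 0]) cube([36, 21, 256]);
translate([773, 304, 0]) cube([36, 21, 256]);
translate([240, 304, 0]) cube([533, 21, 36]);
translate([240, 304, 220]) cube([533, 21, 36]);


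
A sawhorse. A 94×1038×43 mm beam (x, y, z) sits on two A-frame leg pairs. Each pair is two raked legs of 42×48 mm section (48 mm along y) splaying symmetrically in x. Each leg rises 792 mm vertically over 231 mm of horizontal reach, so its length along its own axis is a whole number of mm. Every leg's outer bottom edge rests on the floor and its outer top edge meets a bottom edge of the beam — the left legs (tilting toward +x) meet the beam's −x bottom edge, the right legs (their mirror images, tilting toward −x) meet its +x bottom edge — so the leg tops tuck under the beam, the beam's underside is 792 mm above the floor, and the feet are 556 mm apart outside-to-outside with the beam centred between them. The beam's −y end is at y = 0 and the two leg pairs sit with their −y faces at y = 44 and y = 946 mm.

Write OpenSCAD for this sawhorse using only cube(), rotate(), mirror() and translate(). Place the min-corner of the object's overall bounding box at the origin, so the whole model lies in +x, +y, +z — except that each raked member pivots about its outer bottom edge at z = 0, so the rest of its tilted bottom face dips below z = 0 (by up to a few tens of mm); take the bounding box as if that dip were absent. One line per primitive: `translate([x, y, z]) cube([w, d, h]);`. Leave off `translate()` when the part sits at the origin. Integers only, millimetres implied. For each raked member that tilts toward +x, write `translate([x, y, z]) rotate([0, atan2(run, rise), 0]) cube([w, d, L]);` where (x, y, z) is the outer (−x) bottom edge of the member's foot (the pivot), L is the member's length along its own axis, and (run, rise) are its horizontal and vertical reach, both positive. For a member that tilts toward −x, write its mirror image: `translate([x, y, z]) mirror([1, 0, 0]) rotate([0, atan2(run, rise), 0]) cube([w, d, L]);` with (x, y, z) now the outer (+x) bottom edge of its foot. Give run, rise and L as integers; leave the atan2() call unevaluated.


// leg length = √(231² + 792²) = 825
// right-leg outer foot x = 2·231 + 94 = 556
// beam min-corner = (231, 0, 792)
translate([231, 0, 792]) cube([94, 1038, 43]);
translate([0, 44, 0]) rotate([0, atan2(231, 792), 0]) cube([42, 48, 825]);
translate([556, 44, 0]) mirror([1, 0, 0]) rotate([0, atan2(231, 792), 0]) cube([42, 48, 825]);
translate([0, 946, 0]) rotate([0, atan2(231, 792), 0]) cube([42, 48, 825]);
translate([556, 946, 0]) mirror([1, 0, 0]) rotate([0, atan2(231, 792), 0]) cube([42, 48, 825]);


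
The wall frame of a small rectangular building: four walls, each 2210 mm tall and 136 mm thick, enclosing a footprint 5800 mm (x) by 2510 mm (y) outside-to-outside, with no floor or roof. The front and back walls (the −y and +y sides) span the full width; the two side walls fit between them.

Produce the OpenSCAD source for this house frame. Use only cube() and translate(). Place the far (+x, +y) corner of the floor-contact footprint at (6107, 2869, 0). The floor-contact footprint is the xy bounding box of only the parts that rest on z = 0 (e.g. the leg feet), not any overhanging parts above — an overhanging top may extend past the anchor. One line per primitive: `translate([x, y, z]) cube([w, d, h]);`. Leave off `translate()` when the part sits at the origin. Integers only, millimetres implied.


translate([307, 359, 0]) cube([5800, 136, 2210]);
translate([307, 2733, 0]) cube([5800, 136, 2210]);
translate([307, 495, 0]) cube([136, 2238, 2210]);
translate([5971, 495, 0]) cube([136, 2238, 2210]);


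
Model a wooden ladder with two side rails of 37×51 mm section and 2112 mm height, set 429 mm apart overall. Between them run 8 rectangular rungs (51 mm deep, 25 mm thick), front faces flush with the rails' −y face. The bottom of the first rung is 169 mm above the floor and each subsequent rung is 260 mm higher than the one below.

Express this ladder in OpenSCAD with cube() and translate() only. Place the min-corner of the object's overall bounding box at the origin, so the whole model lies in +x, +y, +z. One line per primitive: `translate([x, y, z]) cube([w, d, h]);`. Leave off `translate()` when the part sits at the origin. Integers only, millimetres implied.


cube([37, 51, 2112]);
translate([392, 0, 0]) cube([37, 51, 2112]);
translate([37, 0, 169]) cube([355, 51, 25]);
translate([37, 0, 429]) cube([355, 51, 25]);
translate([37, 0, 689]) cube([355, 51, 25]);
translate([37, 0, 949]) cube([355, 51, 25]);
translate([37, 0, 1209]) cube([355, 51, 25]);
translate([37, 0, 1469]) cube([355, 51, 25]);
translate([37, 0, 1729]) cube([355, 51, 25]);
translate([37, 0, 1989]) cube([355, 51, 25]);


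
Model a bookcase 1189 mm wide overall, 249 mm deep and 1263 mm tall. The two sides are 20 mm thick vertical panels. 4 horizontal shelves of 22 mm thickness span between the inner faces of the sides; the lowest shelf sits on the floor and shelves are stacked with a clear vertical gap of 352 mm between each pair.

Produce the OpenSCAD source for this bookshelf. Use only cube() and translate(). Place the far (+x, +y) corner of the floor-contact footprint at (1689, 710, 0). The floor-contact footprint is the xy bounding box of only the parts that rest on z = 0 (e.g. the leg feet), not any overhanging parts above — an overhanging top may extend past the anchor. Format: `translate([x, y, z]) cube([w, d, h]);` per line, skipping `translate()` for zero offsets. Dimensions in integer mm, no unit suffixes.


translate([500, 461, 0]) cube([20, 249, 1263]);
translate([1669, 461, 0]) cube([20, 249, 1263]);
translate([520, 461, 0]) cube([1149, 249, 22]);
translate([520, 461, 374]) cube([1149, 249, 22]);
translate([520, 461, 748]) cube([1149, 249, 22]);
translate([520, 461, 1122]) cube([1149, 249, 22]);


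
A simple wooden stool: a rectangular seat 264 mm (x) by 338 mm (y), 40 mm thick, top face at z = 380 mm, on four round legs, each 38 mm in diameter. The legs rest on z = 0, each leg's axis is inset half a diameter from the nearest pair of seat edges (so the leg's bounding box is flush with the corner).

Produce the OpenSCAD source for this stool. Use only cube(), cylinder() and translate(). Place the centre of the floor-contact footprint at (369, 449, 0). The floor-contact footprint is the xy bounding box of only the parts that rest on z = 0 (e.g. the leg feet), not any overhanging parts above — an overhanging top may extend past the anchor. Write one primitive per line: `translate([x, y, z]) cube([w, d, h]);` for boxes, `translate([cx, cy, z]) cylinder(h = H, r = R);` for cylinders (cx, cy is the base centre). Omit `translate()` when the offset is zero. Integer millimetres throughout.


// leg_h = 380 - 40 = 340
translate([237, 280, 340]) cube([264, 338, 40]);
translate([256, 299, 0]) cylinder(h = 340, r = 19);
translate([482, 299, 0]) cylinder(h = 340, r = 19);
translate([256, 599, 0]) cylinder(h = 340, r = 19);
translate([482, 599, 0]) cylinder(h = 340, r = 19);


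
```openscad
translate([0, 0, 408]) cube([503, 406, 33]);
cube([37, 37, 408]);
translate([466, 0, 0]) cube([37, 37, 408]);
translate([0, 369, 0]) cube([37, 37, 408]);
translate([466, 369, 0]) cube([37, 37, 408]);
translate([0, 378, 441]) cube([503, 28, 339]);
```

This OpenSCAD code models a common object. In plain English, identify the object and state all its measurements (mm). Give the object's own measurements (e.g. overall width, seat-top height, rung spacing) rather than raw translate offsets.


A chair. The seat is a 503×406×33 mm slab with its top at z = 441 mm, on four 37×37 mm corner legs (flush with the seat edges, standing on z = 0). A flat backrest 28 mm thick, 339 mm tall, spans the full seat width and rises from the seat top along its +y edge, rear face flush with the rear of the seat.


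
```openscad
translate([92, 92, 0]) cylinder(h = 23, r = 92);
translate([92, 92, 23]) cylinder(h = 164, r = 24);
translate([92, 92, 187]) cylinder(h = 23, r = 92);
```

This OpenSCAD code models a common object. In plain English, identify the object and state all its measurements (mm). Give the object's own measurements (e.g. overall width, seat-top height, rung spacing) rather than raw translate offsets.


A spool: two coaxial disc flanges of radius 92 mm and thickness 23 mm, joined by a core cylinder of radius 24 mm and height 164 mm. The lower flange rests on z = 0 and the three cylinders share a vertical axis.


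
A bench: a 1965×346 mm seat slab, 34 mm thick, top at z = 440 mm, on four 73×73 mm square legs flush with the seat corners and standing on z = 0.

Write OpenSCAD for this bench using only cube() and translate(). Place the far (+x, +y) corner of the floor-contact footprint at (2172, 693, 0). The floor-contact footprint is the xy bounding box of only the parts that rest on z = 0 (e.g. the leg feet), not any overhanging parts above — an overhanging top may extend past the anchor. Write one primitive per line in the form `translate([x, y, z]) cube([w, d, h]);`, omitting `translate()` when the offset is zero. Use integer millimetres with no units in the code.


// leg_h = 440 − 34 = 406
translate([207, 347, 406]) cube([1965, 346, 34]);
translate([207, 347, 0]) cube([73, 73, 406]);
translate([207, 620, 0]) cube([73, 73, 406]);
translate([2099, 347, 0]) cube([73, 73, 406]);
translate([2099, 620, 0]) cube([73, 73, 406]);


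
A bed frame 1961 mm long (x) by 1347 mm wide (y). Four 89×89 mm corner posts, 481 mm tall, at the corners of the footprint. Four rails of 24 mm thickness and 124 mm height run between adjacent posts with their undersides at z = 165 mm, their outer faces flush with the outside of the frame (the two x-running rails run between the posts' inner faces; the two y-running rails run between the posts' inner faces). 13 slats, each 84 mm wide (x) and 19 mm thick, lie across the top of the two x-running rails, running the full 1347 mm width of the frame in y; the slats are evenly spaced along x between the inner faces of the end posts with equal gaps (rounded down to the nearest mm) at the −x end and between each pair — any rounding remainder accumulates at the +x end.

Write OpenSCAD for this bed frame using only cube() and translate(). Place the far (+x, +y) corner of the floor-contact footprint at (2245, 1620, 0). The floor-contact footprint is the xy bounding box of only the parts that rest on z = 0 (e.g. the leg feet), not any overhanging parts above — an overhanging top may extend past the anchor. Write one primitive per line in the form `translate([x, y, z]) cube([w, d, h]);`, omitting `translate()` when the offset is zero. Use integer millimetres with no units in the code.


translate([284, 273, 0]) cube([89, 89, 481]);
translate([284, 1531, 0]) cube([89, 89, 481]);
translate([2156, 273, 0]) cube([89, 89, 481]);
translate([2156, 1531, 0]) cube([89, 89, 481]);
translate([373, 273, 165]) cube([1783, 24, 124]);
translate([373, 1596, 165]) cube([1783, 24, 124]);
translate([284, 362, 165]) cube([24, 1169, 124]);
translate([2221, 362, 165]) cube([24, 1169, 124]);
translate([422, 273, 289]) cube([84, 1347, 19]);
translate([555, 273, 289]) cube([84, 1347, 19]);
translate([688, 273, 289]) cube([84, 1347, 19]);
translate([821, 273, 289]) cube([84, 1347, 19]);
translate([954, 273, 289]) cube([84, 1347, 19]);
translate([1087, 273, 289]) cube([84, 1347, 19]);
translate([1220, 273, 289]) cube([84, 1347, 19]);
translate([1353, 273, 289]) cube([84, 1347, 19]);
translate([1486, 273, 289]) cube([84, 1347, 19]);
translate([1619, 273, 289]) cube([84, 1347, 19]);
translate([1752, 273, 289]) cube([84, 1347, 19]);
translate([1885, 273, 289]) cube([84, 1347, 19]);
translate([2018, 273, 289]) cube([84, 1347, 19]);


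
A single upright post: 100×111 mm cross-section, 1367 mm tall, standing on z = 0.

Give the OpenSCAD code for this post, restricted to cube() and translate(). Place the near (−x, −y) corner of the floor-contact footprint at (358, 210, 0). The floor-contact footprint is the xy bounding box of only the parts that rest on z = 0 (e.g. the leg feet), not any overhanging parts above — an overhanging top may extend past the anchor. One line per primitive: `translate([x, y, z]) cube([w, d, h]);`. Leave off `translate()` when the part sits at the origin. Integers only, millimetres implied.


translate([358, 210, 0]) cube([100, 111, 1367]);


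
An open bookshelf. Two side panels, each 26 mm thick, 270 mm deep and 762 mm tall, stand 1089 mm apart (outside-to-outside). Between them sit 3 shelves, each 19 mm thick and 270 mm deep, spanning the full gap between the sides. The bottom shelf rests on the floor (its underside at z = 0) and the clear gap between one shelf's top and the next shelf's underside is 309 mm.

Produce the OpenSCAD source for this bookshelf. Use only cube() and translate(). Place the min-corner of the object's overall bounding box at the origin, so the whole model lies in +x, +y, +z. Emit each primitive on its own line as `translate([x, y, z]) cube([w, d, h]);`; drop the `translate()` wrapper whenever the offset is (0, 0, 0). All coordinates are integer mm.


cube([26, 270, 762]);
translate([1063, 0, 0]) cube([26, 270, 762]);
translate([26, 0, 0]) cube([1037, 270, 19]);
translate([26, 0, 328]) cube([1037, 270, 19]);
translate([26, 0, 656]) cube([1037, 270, 19]);


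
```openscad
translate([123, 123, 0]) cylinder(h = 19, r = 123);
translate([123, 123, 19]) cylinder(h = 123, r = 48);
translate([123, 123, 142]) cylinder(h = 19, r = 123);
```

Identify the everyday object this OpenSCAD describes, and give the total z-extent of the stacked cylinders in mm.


A spool. The overall height is 161 mm.

Three coaxial cylinders, large–small–large — a spool. Two 19 mm flanges and a 123 mm core give 19 + 123 + 19 = 161 mm.


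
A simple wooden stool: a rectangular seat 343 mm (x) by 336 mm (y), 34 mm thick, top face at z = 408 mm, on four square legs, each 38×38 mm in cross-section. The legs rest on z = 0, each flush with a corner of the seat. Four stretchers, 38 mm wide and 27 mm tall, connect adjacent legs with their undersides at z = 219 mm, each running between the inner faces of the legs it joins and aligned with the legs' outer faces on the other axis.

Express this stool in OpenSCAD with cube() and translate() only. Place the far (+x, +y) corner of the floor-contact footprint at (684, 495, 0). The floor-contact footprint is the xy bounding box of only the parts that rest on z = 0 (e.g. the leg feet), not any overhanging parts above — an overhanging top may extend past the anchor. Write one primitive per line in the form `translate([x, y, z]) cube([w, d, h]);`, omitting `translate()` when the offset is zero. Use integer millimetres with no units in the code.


translate([341, 159, 374]) cube([343, 336, 34]);
translate([341, 159, 0]) cube([38, 38, 374]);
translate([646, 159, 0]) cube([38, 38, 374]);
translate([341, 457, 0]) cube([38, 38, 374]);
translate([646, 457, 0]) cube([38, 38, 374]);
translate([379, 159, 219]) cube([267, 38, 27]);
translate([379, 457, 219]) cube([267, 38, 27]);
translate([341, 197, 219]) cube([38, 260, 27]);
translate([646, 197, 219]) cube([38, 260, 27]);
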